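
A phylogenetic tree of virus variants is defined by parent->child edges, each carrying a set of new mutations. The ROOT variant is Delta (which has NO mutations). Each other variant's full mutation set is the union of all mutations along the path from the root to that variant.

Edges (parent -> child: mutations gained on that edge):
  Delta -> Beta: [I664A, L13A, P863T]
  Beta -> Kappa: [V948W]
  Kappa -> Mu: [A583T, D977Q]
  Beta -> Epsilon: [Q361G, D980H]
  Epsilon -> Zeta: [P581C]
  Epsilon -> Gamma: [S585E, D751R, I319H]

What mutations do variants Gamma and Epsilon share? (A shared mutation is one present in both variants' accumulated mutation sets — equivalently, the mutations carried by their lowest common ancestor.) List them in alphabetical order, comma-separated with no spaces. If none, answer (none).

Accumulating mutations along path to Gamma:
  At Delta: gained [] -> total []
  At Beta: gained ['I664A', 'L13A', 'P863T'] -> total ['I664A', 'L13A', 'P863T']
  At Epsilon: gained ['Q361G', 'D980H'] -> total ['D980H', 'I664A', 'L13A', 'P863T', 'Q361G']
  At Gamma: gained ['S585E', 'D751R', 'I319H'] -> total ['D751R', 'D980H', 'I319H', 'I664A', 'L13A', 'P863T', 'Q361G', 'S585E']
Mutations(Gamma) = ['D751R', 'D980H', 'I319H', 'I664A', 'L13A', 'P863T', 'Q361G', 'S585E']
Accumulating mutations along path to Epsilon:
  At Delta: gained [] -> total []
  At Beta: gained ['I664A', 'L13A', 'P863T'] -> total ['I664A', 'L13A', 'P863T']
  At Epsilon: gained ['Q361G', 'D980H'] -> total ['D980H', 'I664A', 'L13A', 'P863T', 'Q361G']
Mutations(Epsilon) = ['D980H', 'I664A', 'L13A', 'P863T', 'Q361G']
Intersection: ['D751R', 'D980H', 'I319H', 'I664A', 'L13A', 'P863T', 'Q361G', 'S585E'] ∩ ['D980H', 'I664A', 'L13A', 'P863T', 'Q361G'] = ['D980H', 'I664A', 'L13A', 'P863T', 'Q361G']

Answer: D980H,I664A,L13A,P863T,Q361G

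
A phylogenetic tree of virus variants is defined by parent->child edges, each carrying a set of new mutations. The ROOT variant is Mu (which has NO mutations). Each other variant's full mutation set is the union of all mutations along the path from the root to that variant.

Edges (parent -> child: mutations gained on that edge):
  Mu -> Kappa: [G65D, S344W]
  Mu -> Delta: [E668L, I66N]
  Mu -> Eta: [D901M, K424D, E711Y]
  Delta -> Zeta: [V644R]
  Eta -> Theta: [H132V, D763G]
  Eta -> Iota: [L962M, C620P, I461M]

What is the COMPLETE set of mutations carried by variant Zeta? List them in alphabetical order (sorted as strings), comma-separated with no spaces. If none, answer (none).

Answer: E668L,I66N,V644R

Derivation:
At Mu: gained [] -> total []
At Delta: gained ['E668L', 'I66N'] -> total ['E668L', 'I66N']
At Zeta: gained ['V644R'] -> total ['E668L', 'I66N', 'V644R']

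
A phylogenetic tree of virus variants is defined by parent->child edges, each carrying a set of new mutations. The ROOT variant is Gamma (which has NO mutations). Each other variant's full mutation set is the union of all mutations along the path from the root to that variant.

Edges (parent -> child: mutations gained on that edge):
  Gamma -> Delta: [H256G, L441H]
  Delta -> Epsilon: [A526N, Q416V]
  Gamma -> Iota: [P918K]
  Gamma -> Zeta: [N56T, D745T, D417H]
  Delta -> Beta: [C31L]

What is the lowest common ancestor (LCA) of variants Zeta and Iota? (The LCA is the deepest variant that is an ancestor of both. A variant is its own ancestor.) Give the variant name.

Answer: Gamma

Derivation:
Path from root to Zeta: Gamma -> Zeta
  ancestors of Zeta: {Gamma, Zeta}
Path from root to Iota: Gamma -> Iota
  ancestors of Iota: {Gamma, Iota}
Common ancestors: {Gamma}
Walk up from Iota: Iota (not in ancestors of Zeta), Gamma (in ancestors of Zeta)
Deepest common ancestor (LCA) = Gamma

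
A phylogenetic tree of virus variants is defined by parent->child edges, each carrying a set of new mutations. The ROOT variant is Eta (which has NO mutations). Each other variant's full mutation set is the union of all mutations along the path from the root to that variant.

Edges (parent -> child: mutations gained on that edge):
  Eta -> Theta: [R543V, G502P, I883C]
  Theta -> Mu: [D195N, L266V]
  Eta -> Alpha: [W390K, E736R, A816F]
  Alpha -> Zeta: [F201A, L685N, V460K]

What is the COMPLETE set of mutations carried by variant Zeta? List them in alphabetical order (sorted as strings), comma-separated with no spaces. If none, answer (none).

At Eta: gained [] -> total []
At Alpha: gained ['W390K', 'E736R', 'A816F'] -> total ['A816F', 'E736R', 'W390K']
At Zeta: gained ['F201A', 'L685N', 'V460K'] -> total ['A816F', 'E736R', 'F201A', 'L685N', 'V460K', 'W390K']

Answer: A816F,E736R,F201A,L685N,V460K,W390K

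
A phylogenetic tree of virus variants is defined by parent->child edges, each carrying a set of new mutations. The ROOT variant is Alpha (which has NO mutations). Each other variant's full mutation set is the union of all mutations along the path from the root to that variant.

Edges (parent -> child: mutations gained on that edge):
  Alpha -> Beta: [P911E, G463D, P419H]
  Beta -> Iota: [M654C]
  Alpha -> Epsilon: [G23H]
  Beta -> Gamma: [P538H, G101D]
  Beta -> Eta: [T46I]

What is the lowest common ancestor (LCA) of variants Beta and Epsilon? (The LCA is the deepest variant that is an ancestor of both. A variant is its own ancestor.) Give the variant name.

Answer: Alpha

Derivation:
Path from root to Beta: Alpha -> Beta
  ancestors of Beta: {Alpha, Beta}
Path from root to Epsilon: Alpha -> Epsilon
  ancestors of Epsilon: {Alpha, Epsilon}
Common ancestors: {Alpha}
Walk up from Epsilon: Epsilon (not in ancestors of Beta), Alpha (in ancestors of Beta)
Deepest common ancestor (LCA) = Alpha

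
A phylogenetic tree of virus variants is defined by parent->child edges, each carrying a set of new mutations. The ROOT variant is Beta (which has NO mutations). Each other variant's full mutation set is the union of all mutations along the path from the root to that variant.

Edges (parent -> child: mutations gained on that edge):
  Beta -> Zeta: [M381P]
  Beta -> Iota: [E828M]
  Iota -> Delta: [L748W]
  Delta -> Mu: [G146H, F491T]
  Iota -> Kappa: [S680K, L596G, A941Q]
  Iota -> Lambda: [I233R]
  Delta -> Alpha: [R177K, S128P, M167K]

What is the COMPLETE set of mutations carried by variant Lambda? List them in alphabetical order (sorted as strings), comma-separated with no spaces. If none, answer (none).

At Beta: gained [] -> total []
At Iota: gained ['E828M'] -> total ['E828M']
At Lambda: gained ['I233R'] -> total ['E828M', 'I233R']

Answer: E828M,I233R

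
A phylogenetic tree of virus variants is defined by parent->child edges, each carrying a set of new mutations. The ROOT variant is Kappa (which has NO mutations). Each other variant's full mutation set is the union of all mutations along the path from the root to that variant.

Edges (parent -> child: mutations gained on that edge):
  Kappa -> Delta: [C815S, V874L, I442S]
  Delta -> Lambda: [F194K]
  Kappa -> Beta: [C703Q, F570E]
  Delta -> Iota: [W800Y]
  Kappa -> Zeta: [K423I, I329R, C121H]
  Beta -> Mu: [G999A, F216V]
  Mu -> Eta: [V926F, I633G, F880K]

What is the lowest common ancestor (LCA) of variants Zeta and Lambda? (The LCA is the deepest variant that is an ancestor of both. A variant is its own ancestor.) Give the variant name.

Path from root to Zeta: Kappa -> Zeta
  ancestors of Zeta: {Kappa, Zeta}
Path from root to Lambda: Kappa -> Delta -> Lambda
  ancestors of Lambda: {Kappa, Delta, Lambda}
Common ancestors: {Kappa}
Walk up from Lambda: Lambda (not in ancestors of Zeta), Delta (not in ancestors of Zeta), Kappa (in ancestors of Zeta)
Deepest common ancestor (LCA) = Kappa

Answer: Kappa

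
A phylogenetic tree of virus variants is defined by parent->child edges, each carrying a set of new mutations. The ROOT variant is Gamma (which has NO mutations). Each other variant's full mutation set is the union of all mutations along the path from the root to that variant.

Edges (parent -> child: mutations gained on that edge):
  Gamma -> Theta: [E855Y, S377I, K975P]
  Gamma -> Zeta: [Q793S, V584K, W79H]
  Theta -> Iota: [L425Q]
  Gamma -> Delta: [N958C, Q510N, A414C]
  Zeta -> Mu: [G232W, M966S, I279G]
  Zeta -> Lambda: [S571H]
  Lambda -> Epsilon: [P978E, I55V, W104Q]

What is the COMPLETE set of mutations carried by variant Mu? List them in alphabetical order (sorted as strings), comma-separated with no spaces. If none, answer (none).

At Gamma: gained [] -> total []
At Zeta: gained ['Q793S', 'V584K', 'W79H'] -> total ['Q793S', 'V584K', 'W79H']
At Mu: gained ['G232W', 'M966S', 'I279G'] -> total ['G232W', 'I279G', 'M966S', 'Q793S', 'V584K', 'W79H']

Answer: G232W,I279G,M966S,Q793S,V584K,W79H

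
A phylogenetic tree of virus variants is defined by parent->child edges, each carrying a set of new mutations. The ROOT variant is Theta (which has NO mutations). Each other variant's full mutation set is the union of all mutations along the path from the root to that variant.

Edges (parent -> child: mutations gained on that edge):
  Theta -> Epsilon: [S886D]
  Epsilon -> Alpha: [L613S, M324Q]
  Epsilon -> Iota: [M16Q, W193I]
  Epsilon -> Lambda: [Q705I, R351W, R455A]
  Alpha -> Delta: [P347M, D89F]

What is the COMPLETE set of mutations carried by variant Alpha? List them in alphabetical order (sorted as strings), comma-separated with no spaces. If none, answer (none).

Answer: L613S,M324Q,S886D

Derivation:
At Theta: gained [] -> total []
At Epsilon: gained ['S886D'] -> total ['S886D']
At Alpha: gained ['L613S', 'M324Q'] -> total ['L613S', 'M324Q', 'S886D']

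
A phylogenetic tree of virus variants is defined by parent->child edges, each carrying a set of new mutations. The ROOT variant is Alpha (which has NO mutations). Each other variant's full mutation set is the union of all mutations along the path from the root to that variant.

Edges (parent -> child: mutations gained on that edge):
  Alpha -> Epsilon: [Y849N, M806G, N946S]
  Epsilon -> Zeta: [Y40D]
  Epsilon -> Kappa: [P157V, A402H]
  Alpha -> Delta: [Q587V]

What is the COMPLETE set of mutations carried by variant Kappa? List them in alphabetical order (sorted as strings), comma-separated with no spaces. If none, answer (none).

Answer: A402H,M806G,N946S,P157V,Y849N

Derivation:
At Alpha: gained [] -> total []
At Epsilon: gained ['Y849N', 'M806G', 'N946S'] -> total ['M806G', 'N946S', 'Y849N']
At Kappa: gained ['P157V', 'A402H'] -> total ['A402H', 'M806G', 'N946S', 'P157V', 'Y849N']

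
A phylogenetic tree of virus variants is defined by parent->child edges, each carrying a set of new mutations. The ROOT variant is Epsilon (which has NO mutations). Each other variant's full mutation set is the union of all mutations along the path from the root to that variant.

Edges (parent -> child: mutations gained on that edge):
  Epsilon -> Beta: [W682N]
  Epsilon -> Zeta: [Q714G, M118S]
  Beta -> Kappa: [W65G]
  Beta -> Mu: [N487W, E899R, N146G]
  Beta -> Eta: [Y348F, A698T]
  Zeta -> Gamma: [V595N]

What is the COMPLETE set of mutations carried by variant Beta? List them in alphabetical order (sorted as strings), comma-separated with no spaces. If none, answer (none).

Answer: W682N

Derivation:
At Epsilon: gained [] -> total []
At Beta: gained ['W682N'] -> total ['W682N']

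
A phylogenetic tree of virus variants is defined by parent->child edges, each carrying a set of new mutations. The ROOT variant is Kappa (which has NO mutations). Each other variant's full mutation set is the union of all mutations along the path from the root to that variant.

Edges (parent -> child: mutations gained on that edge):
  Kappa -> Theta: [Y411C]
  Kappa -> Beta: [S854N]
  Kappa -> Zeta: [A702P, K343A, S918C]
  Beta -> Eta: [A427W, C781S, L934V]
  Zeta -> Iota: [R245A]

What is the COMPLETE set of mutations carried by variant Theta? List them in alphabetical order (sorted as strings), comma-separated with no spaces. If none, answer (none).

At Kappa: gained [] -> total []
At Theta: gained ['Y411C'] -> total ['Y411C']

Answer: Y411C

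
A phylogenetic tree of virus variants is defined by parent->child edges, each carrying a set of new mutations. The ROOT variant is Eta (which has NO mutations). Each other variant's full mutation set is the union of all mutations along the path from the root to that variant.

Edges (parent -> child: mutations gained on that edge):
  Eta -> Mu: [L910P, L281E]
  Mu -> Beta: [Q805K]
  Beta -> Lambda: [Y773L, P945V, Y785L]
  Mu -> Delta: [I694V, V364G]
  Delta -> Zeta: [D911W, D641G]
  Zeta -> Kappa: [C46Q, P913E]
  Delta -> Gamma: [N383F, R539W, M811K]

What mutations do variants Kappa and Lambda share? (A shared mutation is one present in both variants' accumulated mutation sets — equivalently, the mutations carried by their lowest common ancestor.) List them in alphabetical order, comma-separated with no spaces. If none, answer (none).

Accumulating mutations along path to Kappa:
  At Eta: gained [] -> total []
  At Mu: gained ['L910P', 'L281E'] -> total ['L281E', 'L910P']
  At Delta: gained ['I694V', 'V364G'] -> total ['I694V', 'L281E', 'L910P', 'V364G']
  At Zeta: gained ['D911W', 'D641G'] -> total ['D641G', 'D911W', 'I694V', 'L281E', 'L910P', 'V364G']
  At Kappa: gained ['C46Q', 'P913E'] -> total ['C46Q', 'D641G', 'D911W', 'I694V', 'L281E', 'L910P', 'P913E', 'V364G']
Mutations(Kappa) = ['C46Q', 'D641G', 'D911W', 'I694V', 'L281E', 'L910P', 'P913E', 'V364G']
Accumulating mutations along path to Lambda:
  At Eta: gained [] -> total []
  At Mu: gained ['L910P', 'L281E'] -> total ['L281E', 'L910P']
  At Beta: gained ['Q805K'] -> total ['L281E', 'L910P', 'Q805K']
  At Lambda: gained ['Y773L', 'P945V', 'Y785L'] -> total ['L281E', 'L910P', 'P945V', 'Q805K', 'Y773L', 'Y785L']
Mutations(Lambda) = ['L281E', 'L910P', 'P945V', 'Q805K', 'Y773L', 'Y785L']
Intersection: ['C46Q', 'D641G', 'D911W', 'I694V', 'L281E', 'L910P', 'P913E', 'V364G'] ∩ ['L281E', 'L910P', 'P945V', 'Q805K', 'Y773L', 'Y785L'] = ['L281E', 'L910P']

Answer: L281E,L910P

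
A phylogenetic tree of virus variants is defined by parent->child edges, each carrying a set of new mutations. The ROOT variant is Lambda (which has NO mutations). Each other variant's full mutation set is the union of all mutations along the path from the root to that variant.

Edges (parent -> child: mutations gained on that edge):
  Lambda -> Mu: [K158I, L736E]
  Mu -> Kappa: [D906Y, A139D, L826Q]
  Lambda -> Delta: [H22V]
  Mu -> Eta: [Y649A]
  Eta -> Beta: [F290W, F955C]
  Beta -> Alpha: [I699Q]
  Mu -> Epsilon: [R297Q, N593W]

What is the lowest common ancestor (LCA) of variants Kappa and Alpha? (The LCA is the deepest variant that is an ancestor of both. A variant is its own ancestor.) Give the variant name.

Path from root to Kappa: Lambda -> Mu -> Kappa
  ancestors of Kappa: {Lambda, Mu, Kappa}
Path from root to Alpha: Lambda -> Mu -> Eta -> Beta -> Alpha
  ancestors of Alpha: {Lambda, Mu, Eta, Beta, Alpha}
Common ancestors: {Lambda, Mu}
Walk up from Alpha: Alpha (not in ancestors of Kappa), Beta (not in ancestors of Kappa), Eta (not in ancestors of Kappa), Mu (in ancestors of Kappa), Lambda (in ancestors of Kappa)
Deepest common ancestor (LCA) = Mu

Answer: Mu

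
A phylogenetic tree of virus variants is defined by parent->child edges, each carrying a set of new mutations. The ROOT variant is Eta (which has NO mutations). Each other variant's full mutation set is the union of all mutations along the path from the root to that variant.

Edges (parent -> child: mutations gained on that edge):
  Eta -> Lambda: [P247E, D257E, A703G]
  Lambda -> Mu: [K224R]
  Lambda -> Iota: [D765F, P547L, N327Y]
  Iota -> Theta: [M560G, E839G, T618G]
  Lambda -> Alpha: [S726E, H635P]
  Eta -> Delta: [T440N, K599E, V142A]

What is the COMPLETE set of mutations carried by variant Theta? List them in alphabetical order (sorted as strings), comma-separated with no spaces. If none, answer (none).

At Eta: gained [] -> total []
At Lambda: gained ['P247E', 'D257E', 'A703G'] -> total ['A703G', 'D257E', 'P247E']
At Iota: gained ['D765F', 'P547L', 'N327Y'] -> total ['A703G', 'D257E', 'D765F', 'N327Y', 'P247E', 'P547L']
At Theta: gained ['M560G', 'E839G', 'T618G'] -> total ['A703G', 'D257E', 'D765F', 'E839G', 'M560G', 'N327Y', 'P247E', 'P547L', 'T618G']

Answer: A703G,D257E,D765F,E839G,M560G,N327Y,P247E,P547L,T618G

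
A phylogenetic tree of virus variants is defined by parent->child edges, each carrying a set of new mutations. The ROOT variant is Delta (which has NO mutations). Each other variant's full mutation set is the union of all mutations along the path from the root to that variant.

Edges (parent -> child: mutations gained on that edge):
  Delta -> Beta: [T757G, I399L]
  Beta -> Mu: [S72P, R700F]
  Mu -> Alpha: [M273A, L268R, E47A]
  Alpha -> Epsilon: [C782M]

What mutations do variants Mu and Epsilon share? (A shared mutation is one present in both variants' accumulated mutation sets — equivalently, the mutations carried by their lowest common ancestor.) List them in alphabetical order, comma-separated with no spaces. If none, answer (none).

Answer: I399L,R700F,S72P,T757G

Derivation:
Accumulating mutations along path to Mu:
  At Delta: gained [] -> total []
  At Beta: gained ['T757G', 'I399L'] -> total ['I399L', 'T757G']
  At Mu: gained ['S72P', 'R700F'] -> total ['I399L', 'R700F', 'S72P', 'T757G']
Mutations(Mu) = ['I399L', 'R700F', 'S72P', 'T757G']
Accumulating mutations along path to Epsilon:
  At Delta: gained [] -> total []
  At Beta: gained ['T757G', 'I399L'] -> total ['I399L', 'T757G']
  At Mu: gained ['S72P', 'R700F'] -> total ['I399L', 'R700F', 'S72P', 'T757G']
  At Alpha: gained ['M273A', 'L268R', 'E47A'] -> total ['E47A', 'I399L', 'L268R', 'M273A', 'R700F', 'S72P', 'T757G']
  At Epsilon: gained ['C782M'] -> total ['C782M', 'E47A', 'I399L', 'L268R', 'M273A', 'R700F', 'S72P', 'T757G']
Mutations(Epsilon) = ['C782M', 'E47A', 'I399L', 'L268R', 'M273A', 'R700F', 'S72P', 'T757G']
Intersection: ['I399L', 'R700F', 'S72P', 'T757G'] ∩ ['C782M', 'E47A', 'I399L', 'L268R', 'M273A', 'R700F', 'S72P', 'T757G'] = ['I399L', 'R700F', 'S72P', 'T757G']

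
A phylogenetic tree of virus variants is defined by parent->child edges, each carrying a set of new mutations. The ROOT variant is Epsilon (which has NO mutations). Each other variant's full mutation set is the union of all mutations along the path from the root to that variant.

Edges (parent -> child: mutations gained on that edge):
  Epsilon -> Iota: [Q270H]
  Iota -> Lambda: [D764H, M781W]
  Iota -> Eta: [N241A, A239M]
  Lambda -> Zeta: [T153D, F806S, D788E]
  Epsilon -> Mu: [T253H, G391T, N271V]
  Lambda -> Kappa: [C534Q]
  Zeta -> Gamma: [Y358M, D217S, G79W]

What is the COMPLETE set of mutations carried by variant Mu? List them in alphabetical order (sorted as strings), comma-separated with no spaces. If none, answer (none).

At Epsilon: gained [] -> total []
At Mu: gained ['T253H', 'G391T', 'N271V'] -> total ['G391T', 'N271V', 'T253H']

Answer: G391T,N271V,T253H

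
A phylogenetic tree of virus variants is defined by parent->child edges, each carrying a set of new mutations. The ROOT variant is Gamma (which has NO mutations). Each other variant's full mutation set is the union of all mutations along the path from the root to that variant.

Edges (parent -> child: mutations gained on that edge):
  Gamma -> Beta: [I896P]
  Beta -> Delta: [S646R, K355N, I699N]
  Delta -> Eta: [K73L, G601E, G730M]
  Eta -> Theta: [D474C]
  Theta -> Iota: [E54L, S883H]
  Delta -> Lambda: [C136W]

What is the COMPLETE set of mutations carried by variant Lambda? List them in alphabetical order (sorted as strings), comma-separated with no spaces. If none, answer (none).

Answer: C136W,I699N,I896P,K355N,S646R

Derivation:
At Gamma: gained [] -> total []
At Beta: gained ['I896P'] -> total ['I896P']
At Delta: gained ['S646R', 'K355N', 'I699N'] -> total ['I699N', 'I896P', 'K355N', 'S646R']
At Lambda: gained ['C136W'] -> total ['C136W', 'I699N', 'I896P', 'K355N', 'S646R']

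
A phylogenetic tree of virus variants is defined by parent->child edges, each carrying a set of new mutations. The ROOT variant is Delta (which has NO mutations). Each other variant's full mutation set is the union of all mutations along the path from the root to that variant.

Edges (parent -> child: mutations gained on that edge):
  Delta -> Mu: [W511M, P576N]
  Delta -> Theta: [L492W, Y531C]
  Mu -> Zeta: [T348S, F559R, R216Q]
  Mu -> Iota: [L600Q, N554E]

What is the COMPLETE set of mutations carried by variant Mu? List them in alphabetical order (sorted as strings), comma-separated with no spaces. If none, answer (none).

Answer: P576N,W511M

Derivation:
At Delta: gained [] -> total []
At Mu: gained ['W511M', 'P576N'] -> total ['P576N', 'W511M']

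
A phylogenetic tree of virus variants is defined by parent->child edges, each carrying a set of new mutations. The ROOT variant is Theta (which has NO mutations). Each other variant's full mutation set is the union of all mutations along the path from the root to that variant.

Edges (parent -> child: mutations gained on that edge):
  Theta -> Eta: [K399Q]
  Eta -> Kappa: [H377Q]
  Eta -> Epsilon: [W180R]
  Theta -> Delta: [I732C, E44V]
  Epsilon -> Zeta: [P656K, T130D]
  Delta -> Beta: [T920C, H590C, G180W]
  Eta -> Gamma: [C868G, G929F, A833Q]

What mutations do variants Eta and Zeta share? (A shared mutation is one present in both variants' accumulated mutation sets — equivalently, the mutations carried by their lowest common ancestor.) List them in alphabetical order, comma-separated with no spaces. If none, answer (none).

Accumulating mutations along path to Eta:
  At Theta: gained [] -> total []
  At Eta: gained ['K399Q'] -> total ['K399Q']
Mutations(Eta) = ['K399Q']
Accumulating mutations along path to Zeta:
  At Theta: gained [] -> total []
  At Eta: gained ['K399Q'] -> total ['K399Q']
  At Epsilon: gained ['W180R'] -> total ['K399Q', 'W180R']
  At Zeta: gained ['P656K', 'T130D'] -> total ['K399Q', 'P656K', 'T130D', 'W180R']
Mutations(Zeta) = ['K399Q', 'P656K', 'T130D', 'W180R']
Intersection: ['K399Q'] ∩ ['K399Q', 'P656K', 'T130D', 'W180R'] = ['K399Q']

Answer: K399Q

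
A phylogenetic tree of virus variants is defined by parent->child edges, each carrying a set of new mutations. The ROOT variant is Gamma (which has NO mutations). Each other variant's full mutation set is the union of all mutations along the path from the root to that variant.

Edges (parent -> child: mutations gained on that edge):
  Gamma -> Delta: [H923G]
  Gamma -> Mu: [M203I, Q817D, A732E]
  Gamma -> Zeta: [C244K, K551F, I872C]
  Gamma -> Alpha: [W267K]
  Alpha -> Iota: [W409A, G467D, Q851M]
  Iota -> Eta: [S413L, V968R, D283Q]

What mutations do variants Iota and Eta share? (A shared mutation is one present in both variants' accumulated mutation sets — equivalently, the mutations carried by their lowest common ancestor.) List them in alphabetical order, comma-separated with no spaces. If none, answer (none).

Accumulating mutations along path to Iota:
  At Gamma: gained [] -> total []
  At Alpha: gained ['W267K'] -> total ['W267K']
  At Iota: gained ['W409A', 'G467D', 'Q851M'] -> total ['G467D', 'Q851M', 'W267K', 'W409A']
Mutations(Iota) = ['G467D', 'Q851M', 'W267K', 'W409A']
Accumulating mutations along path to Eta:
  At Gamma: gained [] -> total []
  At Alpha: gained ['W267K'] -> total ['W267K']
  At Iota: gained ['W409A', 'G467D', 'Q851M'] -> total ['G467D', 'Q851M', 'W267K', 'W409A']
  At Eta: gained ['S413L', 'V968R', 'D283Q'] -> total ['D283Q', 'G467D', 'Q851M', 'S413L', 'V968R', 'W267K', 'W409A']
Mutations(Eta) = ['D283Q', 'G467D', 'Q851M', 'S413L', 'V968R', 'W267K', 'W409A']
Intersection: ['G467D', 'Q851M', 'W267K', 'W409A'] ∩ ['D283Q', 'G467D', 'Q851M', 'S413L', 'V968R', 'W267K', 'W409A'] = ['G467D', 'Q851M', 'W267K', 'W409A']

Answer: G467D,Q851M,W267K,W409A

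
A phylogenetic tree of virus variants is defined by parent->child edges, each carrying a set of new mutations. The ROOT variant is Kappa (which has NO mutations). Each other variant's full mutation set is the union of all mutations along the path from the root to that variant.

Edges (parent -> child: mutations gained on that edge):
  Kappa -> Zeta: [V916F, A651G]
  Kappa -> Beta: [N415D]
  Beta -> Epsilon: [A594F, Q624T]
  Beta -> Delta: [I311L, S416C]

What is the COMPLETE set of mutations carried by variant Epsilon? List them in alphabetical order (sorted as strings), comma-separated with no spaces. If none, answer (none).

At Kappa: gained [] -> total []
At Beta: gained ['N415D'] -> total ['N415D']
At Epsilon: gained ['A594F', 'Q624T'] -> total ['A594F', 'N415D', 'Q624T']

Answer: A594F,N415D,Q624T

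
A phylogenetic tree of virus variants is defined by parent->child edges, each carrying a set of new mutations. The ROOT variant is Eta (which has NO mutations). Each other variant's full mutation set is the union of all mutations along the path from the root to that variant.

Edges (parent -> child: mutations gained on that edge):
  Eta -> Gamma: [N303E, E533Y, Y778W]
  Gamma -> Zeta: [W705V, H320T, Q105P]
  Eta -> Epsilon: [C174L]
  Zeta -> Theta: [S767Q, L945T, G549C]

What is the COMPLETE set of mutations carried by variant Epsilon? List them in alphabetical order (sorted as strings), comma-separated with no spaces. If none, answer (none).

Answer: C174L

Derivation:
At Eta: gained [] -> total []
At Epsilon: gained ['C174L'] -> total ['C174L']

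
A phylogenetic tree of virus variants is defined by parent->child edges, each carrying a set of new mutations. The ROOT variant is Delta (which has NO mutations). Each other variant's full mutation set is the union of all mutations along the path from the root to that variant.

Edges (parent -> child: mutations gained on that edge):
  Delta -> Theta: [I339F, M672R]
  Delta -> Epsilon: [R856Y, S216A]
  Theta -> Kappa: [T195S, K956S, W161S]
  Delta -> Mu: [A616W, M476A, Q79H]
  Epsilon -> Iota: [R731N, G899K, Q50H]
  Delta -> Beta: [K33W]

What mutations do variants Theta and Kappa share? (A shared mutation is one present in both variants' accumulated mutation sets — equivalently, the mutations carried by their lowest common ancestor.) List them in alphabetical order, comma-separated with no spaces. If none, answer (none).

Accumulating mutations along path to Theta:
  At Delta: gained [] -> total []
  At Theta: gained ['I339F', 'M672R'] -> total ['I339F', 'M672R']
Mutations(Theta) = ['I339F', 'M672R']
Accumulating mutations along path to Kappa:
  At Delta: gained [] -> total []
  At Theta: gained ['I339F', 'M672R'] -> total ['I339F', 'M672R']
  At Kappa: gained ['T195S', 'K956S', 'W161S'] -> total ['I339F', 'K956S', 'M672R', 'T195S', 'W161S']
Mutations(Kappa) = ['I339F', 'K956S', 'M672R', 'T195S', 'W161S']
Intersection: ['I339F', 'M672R'] ∩ ['I339F', 'K956S', 'M672R', 'T195S', 'W161S'] = ['I339F', 'M672R']

Answer: I339F,M672R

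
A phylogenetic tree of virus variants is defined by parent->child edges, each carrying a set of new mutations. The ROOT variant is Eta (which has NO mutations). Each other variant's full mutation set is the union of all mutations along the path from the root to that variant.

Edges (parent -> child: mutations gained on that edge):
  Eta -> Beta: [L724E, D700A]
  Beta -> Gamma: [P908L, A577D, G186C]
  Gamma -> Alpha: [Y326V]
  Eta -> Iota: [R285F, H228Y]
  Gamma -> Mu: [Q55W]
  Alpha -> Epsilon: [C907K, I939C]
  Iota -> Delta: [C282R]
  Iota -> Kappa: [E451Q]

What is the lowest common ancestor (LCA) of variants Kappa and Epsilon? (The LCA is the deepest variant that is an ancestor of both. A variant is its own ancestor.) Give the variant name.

Answer: Eta

Derivation:
Path from root to Kappa: Eta -> Iota -> Kappa
  ancestors of Kappa: {Eta, Iota, Kappa}
Path from root to Epsilon: Eta -> Beta -> Gamma -> Alpha -> Epsilon
  ancestors of Epsilon: {Eta, Beta, Gamma, Alpha, Epsilon}
Common ancestors: {Eta}
Walk up from Epsilon: Epsilon (not in ancestors of Kappa), Alpha (not in ancestors of Kappa), Gamma (not in ancestors of Kappa), Beta (not in ancestors of Kappa), Eta (in ancestors of Kappa)
Deepest common ancestor (LCA) = Eta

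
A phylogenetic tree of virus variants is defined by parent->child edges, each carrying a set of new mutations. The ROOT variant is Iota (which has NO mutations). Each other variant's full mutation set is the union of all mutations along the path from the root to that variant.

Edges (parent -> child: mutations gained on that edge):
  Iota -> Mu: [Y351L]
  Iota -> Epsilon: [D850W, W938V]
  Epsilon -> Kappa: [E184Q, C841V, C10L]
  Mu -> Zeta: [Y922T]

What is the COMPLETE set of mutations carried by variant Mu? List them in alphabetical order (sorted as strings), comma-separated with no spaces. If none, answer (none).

At Iota: gained [] -> total []
At Mu: gained ['Y351L'] -> total ['Y351L']

Answer: Y351L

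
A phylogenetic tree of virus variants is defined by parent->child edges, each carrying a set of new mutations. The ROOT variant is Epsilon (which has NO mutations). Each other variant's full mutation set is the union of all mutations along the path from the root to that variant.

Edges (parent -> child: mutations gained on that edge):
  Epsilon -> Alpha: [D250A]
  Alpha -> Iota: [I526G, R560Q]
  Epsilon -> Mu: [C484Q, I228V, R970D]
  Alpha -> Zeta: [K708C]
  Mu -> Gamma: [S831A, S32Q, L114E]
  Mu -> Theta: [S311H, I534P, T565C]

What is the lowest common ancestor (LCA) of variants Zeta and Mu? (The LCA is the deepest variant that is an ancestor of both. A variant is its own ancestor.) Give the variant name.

Path from root to Zeta: Epsilon -> Alpha -> Zeta
  ancestors of Zeta: {Epsilon, Alpha, Zeta}
Path from root to Mu: Epsilon -> Mu
  ancestors of Mu: {Epsilon, Mu}
Common ancestors: {Epsilon}
Walk up from Mu: Mu (not in ancestors of Zeta), Epsilon (in ancestors of Zeta)
Deepest common ancestor (LCA) = Epsilon

Answer: Epsilon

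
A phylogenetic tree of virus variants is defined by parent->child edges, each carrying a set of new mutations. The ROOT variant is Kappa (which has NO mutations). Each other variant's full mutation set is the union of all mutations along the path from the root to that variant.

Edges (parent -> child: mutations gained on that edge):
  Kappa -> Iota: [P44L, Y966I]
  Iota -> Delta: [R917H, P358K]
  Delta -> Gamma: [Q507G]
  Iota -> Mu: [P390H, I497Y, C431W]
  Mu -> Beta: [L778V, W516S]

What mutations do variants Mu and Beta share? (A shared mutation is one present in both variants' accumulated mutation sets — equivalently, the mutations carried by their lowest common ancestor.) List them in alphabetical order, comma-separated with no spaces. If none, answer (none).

Accumulating mutations along path to Mu:
  At Kappa: gained [] -> total []
  At Iota: gained ['P44L', 'Y966I'] -> total ['P44L', 'Y966I']
  At Mu: gained ['P390H', 'I497Y', 'C431W'] -> total ['C431W', 'I497Y', 'P390H', 'P44L', 'Y966I']
Mutations(Mu) = ['C431W', 'I497Y', 'P390H', 'P44L', 'Y966I']
Accumulating mutations along path to Beta:
  At Kappa: gained [] -> total []
  At Iota: gained ['P44L', 'Y966I'] -> total ['P44L', 'Y966I']
  At Mu: gained ['P390H', 'I497Y', 'C431W'] -> total ['C431W', 'I497Y', 'P390H', 'P44L', 'Y966I']
  At Beta: gained ['L778V', 'W516S'] -> total ['C431W', 'I497Y', 'L778V', 'P390H', 'P44L', 'W516S', 'Y966I']
Mutations(Beta) = ['C431W', 'I497Y', 'L778V', 'P390H', 'P44L', 'W516S', 'Y966I']
Intersection: ['C431W', 'I497Y', 'P390H', 'P44L', 'Y966I'] ∩ ['C431W', 'I497Y', 'L778V', 'P390H', 'P44L', 'W516S', 'Y966I'] = ['C431W', 'I497Y', 'P390H', 'P44L', 'Y966I']

Answer: C431W,I497Y,P390H,P44L,Y966I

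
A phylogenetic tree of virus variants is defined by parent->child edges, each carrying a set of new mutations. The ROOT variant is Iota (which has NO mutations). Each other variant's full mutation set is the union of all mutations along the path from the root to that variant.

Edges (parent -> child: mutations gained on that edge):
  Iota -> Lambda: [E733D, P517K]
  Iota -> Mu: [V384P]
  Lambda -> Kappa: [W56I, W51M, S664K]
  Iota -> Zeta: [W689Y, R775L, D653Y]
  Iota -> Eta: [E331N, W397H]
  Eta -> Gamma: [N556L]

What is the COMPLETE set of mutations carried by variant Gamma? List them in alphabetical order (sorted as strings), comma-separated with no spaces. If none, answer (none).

At Iota: gained [] -> total []
At Eta: gained ['E331N', 'W397H'] -> total ['E331N', 'W397H']
At Gamma: gained ['N556L'] -> total ['E331N', 'N556L', 'W397H']

Answer: E331N,N556L,W397H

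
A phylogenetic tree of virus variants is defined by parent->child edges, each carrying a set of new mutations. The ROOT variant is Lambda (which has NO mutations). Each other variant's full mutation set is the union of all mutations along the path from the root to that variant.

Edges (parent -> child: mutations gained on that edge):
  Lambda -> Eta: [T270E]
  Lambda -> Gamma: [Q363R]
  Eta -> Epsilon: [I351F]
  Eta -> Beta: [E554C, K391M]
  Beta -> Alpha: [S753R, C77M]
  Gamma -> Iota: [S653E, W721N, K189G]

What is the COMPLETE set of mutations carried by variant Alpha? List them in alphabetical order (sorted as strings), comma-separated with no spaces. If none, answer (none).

Answer: C77M,E554C,K391M,S753R,T270E

Derivation:
At Lambda: gained [] -> total []
At Eta: gained ['T270E'] -> total ['T270E']
At Beta: gained ['E554C', 'K391M'] -> total ['E554C', 'K391M', 'T270E']
At Alpha: gained ['S753R', 'C77M'] -> total ['C77M', 'E554C', 'K391M', 'S753R', 'T270E']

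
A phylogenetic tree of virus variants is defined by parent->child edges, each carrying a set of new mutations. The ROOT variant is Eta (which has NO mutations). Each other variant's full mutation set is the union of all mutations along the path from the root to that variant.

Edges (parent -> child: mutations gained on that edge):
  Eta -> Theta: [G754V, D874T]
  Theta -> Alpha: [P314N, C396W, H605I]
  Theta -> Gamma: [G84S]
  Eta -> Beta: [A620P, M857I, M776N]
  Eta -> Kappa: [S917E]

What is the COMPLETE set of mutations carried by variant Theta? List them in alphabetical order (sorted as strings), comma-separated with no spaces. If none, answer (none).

At Eta: gained [] -> total []
At Theta: gained ['G754V', 'D874T'] -> total ['D874T', 'G754V']

Answer: D874T,G754V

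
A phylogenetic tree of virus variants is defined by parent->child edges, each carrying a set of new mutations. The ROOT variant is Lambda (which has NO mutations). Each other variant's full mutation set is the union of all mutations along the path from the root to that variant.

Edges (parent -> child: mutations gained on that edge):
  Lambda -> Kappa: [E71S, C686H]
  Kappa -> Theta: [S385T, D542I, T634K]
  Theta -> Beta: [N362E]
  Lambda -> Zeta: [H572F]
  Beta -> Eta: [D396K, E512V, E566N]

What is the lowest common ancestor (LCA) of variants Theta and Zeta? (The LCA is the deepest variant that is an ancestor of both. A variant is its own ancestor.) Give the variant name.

Path from root to Theta: Lambda -> Kappa -> Theta
  ancestors of Theta: {Lambda, Kappa, Theta}
Path from root to Zeta: Lambda -> Zeta
  ancestors of Zeta: {Lambda, Zeta}
Common ancestors: {Lambda}
Walk up from Zeta: Zeta (not in ancestors of Theta), Lambda (in ancestors of Theta)
Deepest common ancestor (LCA) = Lambda

Answer: Lambda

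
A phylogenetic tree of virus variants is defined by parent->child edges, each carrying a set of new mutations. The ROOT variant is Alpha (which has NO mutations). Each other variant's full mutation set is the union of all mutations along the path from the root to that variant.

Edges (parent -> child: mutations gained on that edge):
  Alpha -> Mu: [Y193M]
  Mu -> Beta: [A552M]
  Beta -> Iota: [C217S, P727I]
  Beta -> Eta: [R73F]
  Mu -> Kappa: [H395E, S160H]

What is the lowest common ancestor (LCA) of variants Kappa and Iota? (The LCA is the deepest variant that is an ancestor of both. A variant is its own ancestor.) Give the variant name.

Answer: Mu

Derivation:
Path from root to Kappa: Alpha -> Mu -> Kappa
  ancestors of Kappa: {Alpha, Mu, Kappa}
Path from root to Iota: Alpha -> Mu -> Beta -> Iota
  ancestors of Iota: {Alpha, Mu, Beta, Iota}
Common ancestors: {Alpha, Mu}
Walk up from Iota: Iota (not in ancestors of Kappa), Beta (not in ancestors of Kappa), Mu (in ancestors of Kappa), Alpha (in ancestors of Kappa)
Deepest common ancestor (LCA) = Mu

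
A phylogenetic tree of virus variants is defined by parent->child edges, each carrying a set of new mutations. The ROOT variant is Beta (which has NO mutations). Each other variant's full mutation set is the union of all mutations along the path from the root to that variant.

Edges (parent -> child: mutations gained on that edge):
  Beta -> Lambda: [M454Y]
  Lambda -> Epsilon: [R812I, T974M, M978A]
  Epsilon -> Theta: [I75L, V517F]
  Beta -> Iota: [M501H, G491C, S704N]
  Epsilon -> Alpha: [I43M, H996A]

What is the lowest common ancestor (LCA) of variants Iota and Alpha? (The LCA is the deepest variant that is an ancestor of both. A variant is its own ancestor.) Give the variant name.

Path from root to Iota: Beta -> Iota
  ancestors of Iota: {Beta, Iota}
Path from root to Alpha: Beta -> Lambda -> Epsilon -> Alpha
  ancestors of Alpha: {Beta, Lambda, Epsilon, Alpha}
Common ancestors: {Beta}
Walk up from Alpha: Alpha (not in ancestors of Iota), Epsilon (not in ancestors of Iota), Lambda (not in ancestors of Iota), Beta (in ancestors of Iota)
Deepest common ancestor (LCA) = Beta

Answer: Beta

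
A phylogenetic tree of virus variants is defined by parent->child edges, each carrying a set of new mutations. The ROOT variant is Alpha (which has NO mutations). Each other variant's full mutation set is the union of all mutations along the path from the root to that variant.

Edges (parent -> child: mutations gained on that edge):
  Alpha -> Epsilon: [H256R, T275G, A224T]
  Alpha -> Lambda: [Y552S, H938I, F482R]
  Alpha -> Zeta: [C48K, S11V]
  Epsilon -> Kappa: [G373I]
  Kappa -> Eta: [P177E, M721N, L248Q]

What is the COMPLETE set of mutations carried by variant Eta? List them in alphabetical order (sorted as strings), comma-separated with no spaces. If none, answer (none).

Answer: A224T,G373I,H256R,L248Q,M721N,P177E,T275G

Derivation:
At Alpha: gained [] -> total []
At Epsilon: gained ['H256R', 'T275G', 'A224T'] -> total ['A224T', 'H256R', 'T275G']
At Kappa: gained ['G373I'] -> total ['A224T', 'G373I', 'H256R', 'T275G']
At Eta: gained ['P177E', 'M721N', 'L248Q'] -> total ['A224T', 'G373I', 'H256R', 'L248Q', 'M721N', 'P177E', 'T275G']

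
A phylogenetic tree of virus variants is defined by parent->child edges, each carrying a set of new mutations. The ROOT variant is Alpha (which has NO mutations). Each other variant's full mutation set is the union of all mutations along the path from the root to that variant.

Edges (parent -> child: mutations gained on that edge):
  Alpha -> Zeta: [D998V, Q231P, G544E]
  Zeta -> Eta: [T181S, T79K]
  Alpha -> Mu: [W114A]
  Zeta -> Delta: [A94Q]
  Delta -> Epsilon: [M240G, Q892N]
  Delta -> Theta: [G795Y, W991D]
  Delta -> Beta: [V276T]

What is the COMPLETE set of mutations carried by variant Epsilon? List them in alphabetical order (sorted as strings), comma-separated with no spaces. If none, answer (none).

Answer: A94Q,D998V,G544E,M240G,Q231P,Q892N

Derivation:
At Alpha: gained [] -> total []
At Zeta: gained ['D998V', 'Q231P', 'G544E'] -> total ['D998V', 'G544E', 'Q231P']
At Delta: gained ['A94Q'] -> total ['A94Q', 'D998V', 'G544E', 'Q231P']
At Epsilon: gained ['M240G', 'Q892N'] -> total ['A94Q', 'D998V', 'G544E', 'M240G', 'Q231P', 'Q892N']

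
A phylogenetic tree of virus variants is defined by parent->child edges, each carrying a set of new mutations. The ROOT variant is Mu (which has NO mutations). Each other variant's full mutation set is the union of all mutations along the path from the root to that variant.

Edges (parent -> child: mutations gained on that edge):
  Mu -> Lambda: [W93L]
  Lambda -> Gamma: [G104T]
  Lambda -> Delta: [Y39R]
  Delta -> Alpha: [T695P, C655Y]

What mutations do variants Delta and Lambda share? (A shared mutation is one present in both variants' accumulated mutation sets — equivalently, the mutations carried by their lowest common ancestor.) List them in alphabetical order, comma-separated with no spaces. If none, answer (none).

Accumulating mutations along path to Delta:
  At Mu: gained [] -> total []
  At Lambda: gained ['W93L'] -> total ['W93L']
  At Delta: gained ['Y39R'] -> total ['W93L', 'Y39R']
Mutations(Delta) = ['W93L', 'Y39R']
Accumulating mutations along path to Lambda:
  At Mu: gained [] -> total []
  At Lambda: gained ['W93L'] -> total ['W93L']
Mutations(Lambda) = ['W93L']
Intersection: ['W93L', 'Y39R'] ∩ ['W93L'] = ['W93L']

Answer: W93L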